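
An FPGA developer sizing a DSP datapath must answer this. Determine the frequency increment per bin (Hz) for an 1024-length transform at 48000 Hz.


DFT frequency resolution:
df = fs / N
   = 48000 / 1024
   = 46.875 Hz

46.875 Hz


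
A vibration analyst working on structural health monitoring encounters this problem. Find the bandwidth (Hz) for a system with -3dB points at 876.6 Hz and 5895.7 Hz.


Bandwidth is the difference of -3dB frequencies:
BW = f_high - f_low
   = 5895.7 - 876.6
   = 5019.1 Hz

5019.1 Hz


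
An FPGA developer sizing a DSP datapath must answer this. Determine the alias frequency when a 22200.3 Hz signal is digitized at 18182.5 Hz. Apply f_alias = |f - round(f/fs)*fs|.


Compute the nearest integer multiple of fs to the signal:
n = round(22200.3 / 18182.5) = 1
f_alias = |22200.3 - 1 * 18182.5|
        = |22200.3 - 18182.5|
        = 4017.8 Hz

4017.8


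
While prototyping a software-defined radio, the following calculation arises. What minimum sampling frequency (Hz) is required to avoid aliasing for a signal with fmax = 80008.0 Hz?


The Nyquist rate is twice the maximum frequency component.
fs_min = 2 * fmax
      = 2 * 80008.0
      = 160016.0 Hz

160016.0


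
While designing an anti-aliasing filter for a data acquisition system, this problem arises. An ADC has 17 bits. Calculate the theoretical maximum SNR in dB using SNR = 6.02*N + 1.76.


Theoretical SNR for a full-scale sinusoid:
SNR = 6.02 * N + 1.76
    = 6.02 * 17 + 1.76
    = 102.34 + 1.76
    = 104.1 dB

104.1 dB


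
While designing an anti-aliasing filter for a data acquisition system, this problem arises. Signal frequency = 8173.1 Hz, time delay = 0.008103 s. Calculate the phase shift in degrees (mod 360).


Phase shift from frequency and time delay:
phi = 360 * f * t_delay
    = 360 * 8173.1 * 0.008103
    = 23841.59 degrees
    mod 360 = 81.59 degrees

81.59 degrees


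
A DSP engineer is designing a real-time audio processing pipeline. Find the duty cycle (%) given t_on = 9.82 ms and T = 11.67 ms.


Duty cycle as a percentage:
DC = (t_on / T) * 100
   = (9.82 / 11.67) * 100
   = 0.841474 * 100
   = 84.15 %

84.15 %


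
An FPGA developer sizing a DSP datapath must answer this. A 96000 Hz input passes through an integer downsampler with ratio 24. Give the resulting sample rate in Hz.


Decimation reduces the sample rate:
fs_out = fs_in / M
       = 96000 / 24
       = 4000.0 Hz

4000.0 Hz


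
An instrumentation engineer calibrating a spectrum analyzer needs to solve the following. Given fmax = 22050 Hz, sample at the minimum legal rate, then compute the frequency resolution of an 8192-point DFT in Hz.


Step 1 — Nyquist sampling rate:
fs = 2 * fmax = 2 * 22050 = 44100 Hz

Step 2 — DFT bin spacing:
df = fs / N = 44100 / 8192 = 5.3833 Hz

5.3833 Hz


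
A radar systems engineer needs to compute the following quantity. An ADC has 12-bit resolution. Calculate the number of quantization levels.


Number of quantization levels = 2^N
= 2^12
= 4096

4096


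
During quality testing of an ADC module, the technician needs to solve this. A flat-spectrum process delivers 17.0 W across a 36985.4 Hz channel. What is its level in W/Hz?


Power spectral density:
PSD = P / BW
    = 17.0 / 36985.4
    = 0.00045964 W/Hz

0.00045964 W/Hz


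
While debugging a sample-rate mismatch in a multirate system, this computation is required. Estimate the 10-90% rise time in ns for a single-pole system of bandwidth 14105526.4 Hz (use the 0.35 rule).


Rise time from bandwidth relationship:
tr = 0.35 / BW
   = 0.35 / 14105526.4
   = 2.481296976e-08 s
   = 24.813 ns

24.813 ns


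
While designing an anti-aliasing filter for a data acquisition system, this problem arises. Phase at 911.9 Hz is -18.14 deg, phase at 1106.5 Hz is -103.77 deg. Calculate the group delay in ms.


Group delay from phase difference:
tau = -d(phi)/d(omega)
d(phi) = -85.63 deg = -1.494525 rad
d(omega) = 2*pi*(1106.5 - 911.9) = 1222.7079 rad/s
tau = -(-1.494525) / 1222.7079
    = 1.2223 ms

1.2223 ms


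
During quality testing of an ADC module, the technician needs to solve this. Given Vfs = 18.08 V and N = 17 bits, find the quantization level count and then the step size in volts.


Step 1 — number of quantization levels:
L = 2^N = 2^17 = 131072

Step 2 — LSB step size:
delta = Vfs / L
      = 18.08 / 131072
      = 0.00013794 V

Levels = 131072; step size = 0.00013794 V


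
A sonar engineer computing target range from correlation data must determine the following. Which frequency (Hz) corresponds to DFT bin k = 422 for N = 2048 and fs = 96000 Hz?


Frequency of DFT bin k:
f_k = k * fs / N
    = 422 * 96000 / 2048
    = 40512000 / 2048
    = 19781.25 Hz

19781.25 Hz


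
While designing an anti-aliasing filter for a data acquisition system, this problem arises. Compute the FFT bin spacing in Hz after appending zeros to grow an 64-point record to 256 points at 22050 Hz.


Frequency resolution after zero-padding:
N_padded = 64 * 4 = 256
df = fs / N_padded
   = 22050 / 256
   = 86.1328 Hz

86.1328 Hz


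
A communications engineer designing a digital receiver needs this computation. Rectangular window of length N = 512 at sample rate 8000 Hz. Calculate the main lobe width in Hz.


Main lobe width for a rectangular window:
Width = 2 * fs / N
      = 2 * 8000 / 512
      = 16000 / 512
      = 31.25 Hz

31.25 Hz


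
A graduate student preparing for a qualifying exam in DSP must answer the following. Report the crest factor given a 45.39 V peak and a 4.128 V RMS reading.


Crest factor is the ratio of peak to RMS:
CF = V_peak / V_rms
   = 45.39 / 4.128
   = 10.9956

10.9956


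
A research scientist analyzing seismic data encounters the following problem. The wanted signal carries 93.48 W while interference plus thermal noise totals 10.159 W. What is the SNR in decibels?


SNR in decibels:
SNR = 10 * log10(Ps / Pn)
    = 10 * log10(93.48 / 10.159)
    = 10 * log10(9.2017)
    = 10 * 0.9639
    = 9.64 dB

9.64 dB


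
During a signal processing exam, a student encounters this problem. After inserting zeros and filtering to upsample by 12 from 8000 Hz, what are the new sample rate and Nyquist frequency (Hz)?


Step 1 — output sample rate after interpolation by L:
fs_out = L * fs_in = 12 * 8000 = 96000 Hz

Step 2 — Nyquist frequency of the output stream:
f_Nyq = fs_out / 2 = 96000 / 2 = 48000.0 Hz

fs_out = 96000 Hz; f_Nyquist = 48000.0 Hz


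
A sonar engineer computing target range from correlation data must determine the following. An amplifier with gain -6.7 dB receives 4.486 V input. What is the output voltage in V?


Output voltage from dB gain:
V_out = V_in * 10^(gain_dB / 20)
      = 4.486 * 10^(-6.7 / 20)
      = 4.486 * 0.462381
      = 2.0742 V

2.0742 V


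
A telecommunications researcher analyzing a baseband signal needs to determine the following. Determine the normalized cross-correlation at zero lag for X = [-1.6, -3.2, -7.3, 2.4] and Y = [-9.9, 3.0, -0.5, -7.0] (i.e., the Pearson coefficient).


Pearson correlation coefficient (population):
r = cov(X,Y) / (std(X) * std(Y))
Mean X = -2.425, Mean Y = -3.6
Cov(X,Y) = -10.4575
Std(X) = 3.475899, Std(Y) = 5.109305
r = -0.5888

-0.5888


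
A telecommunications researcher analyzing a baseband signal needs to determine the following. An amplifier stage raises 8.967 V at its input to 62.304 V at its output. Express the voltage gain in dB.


Voltage gain in dB:
G = 20 * log10(Vout / Vin)
  = 20 * log10(62.304 / 8.967)
  = 20 * log10(6.948143)
  = 20 * 0.841869
  = 16.84 dB

16.84 dB


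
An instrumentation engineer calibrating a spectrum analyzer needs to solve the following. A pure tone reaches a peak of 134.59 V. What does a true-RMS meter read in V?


RMS voltage for a sinusoidal waveform:
V_rms = V_peak / sqrt(2)
      = 134.59 / 1.414214
      = 95.17 V

95.17 V


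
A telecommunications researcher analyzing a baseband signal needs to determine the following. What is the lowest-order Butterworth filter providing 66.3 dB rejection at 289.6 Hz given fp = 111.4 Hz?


Butterworth filter order formula:
n = log10(10^(A/10) - 1) / (2 * log10(f_stop/f_pass))
10^(66.3/10) - 1 = 4265794.188
f_stop/f_pass = 289.6 / 111.4 = 2.5996
n = 7.9896 -> ceil = 8

8


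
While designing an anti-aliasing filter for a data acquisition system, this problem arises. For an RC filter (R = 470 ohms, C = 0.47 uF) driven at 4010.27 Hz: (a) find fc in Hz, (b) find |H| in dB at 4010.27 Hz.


Step 1 — cutoff frequency:
fc = 1 / (2*pi*R*C)
C = 0.47 uF = 4.7e-07 F
fc = 1 / (2*pi*470*4.7e-07)
   = 720.484 Hz

Step 2 — magnitude at f = 4010.27 Hz:
|H(f)| = 1 / sqrt(1 + (f/fc)^2)
f/fc = 4010.27 / 720.484 = 5.566078
|H| = 1 / sqrt(1 + 30.981224) = 0.1768286
|H|_dB = 20*log10(0.1768286) = -15.05 dB

fc = 720.484 Hz; |H(4010.27 Hz)| = -15.05 dB


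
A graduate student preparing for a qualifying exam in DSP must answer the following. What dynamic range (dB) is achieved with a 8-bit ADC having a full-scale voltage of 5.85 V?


Dynamic range from full-scale to LSB:
V_min = V_max / 2^bits = 5.85 / 2^8
DR = 20 * log10(V_max / V_min)
   = 20 * log10(2^8)
   = 20 * 8 * log10(2)
   = 48.16 dB

48.16 dB


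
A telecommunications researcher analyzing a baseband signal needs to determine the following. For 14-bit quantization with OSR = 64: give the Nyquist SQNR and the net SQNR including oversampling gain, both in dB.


Step 1 — baseline SQNR at Nyquist:
SQNR_base = 6.02*N + 1.76
          = 6.02*14 + 1.76
          = 86.04 dB

Step 2 — oversampling processing gain:
G = 10*log10(OSR) = 10*log10(64) = 18.06 dB

Step 3 — total:
SQNR_total = 86.04 + 18.06 = 104.1 dB

Base SQNR = 86.04 dB; oversampled SQNR = 104.1 dB


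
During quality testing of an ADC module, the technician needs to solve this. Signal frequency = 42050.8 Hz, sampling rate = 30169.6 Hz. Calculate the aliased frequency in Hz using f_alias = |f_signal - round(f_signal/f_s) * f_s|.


Compute the nearest integer multiple of fs to the signal:
n = round(42050.8 / 30169.6) = 1
f_alias = |42050.8 - 1 * 30169.6|
        = |42050.8 - 30169.6|
        = 11881.2 Hz

11881.2


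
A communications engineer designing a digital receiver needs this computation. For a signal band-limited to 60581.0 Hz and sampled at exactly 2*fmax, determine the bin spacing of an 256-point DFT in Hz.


Step 1 — Nyquist sampling rate:
fs = 2 * fmax = 2 * 60581.0 = 121162.0 Hz

Step 2 — DFT bin spacing:
df = fs / N = 121162.0 / 256 = 473.2891 Hz

473.2891 Hz


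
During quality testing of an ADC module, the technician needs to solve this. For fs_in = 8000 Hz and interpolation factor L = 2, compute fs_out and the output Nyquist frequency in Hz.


Step 1 — output sample rate after interpolation by L:
fs_out = L * fs_in = 2 * 8000 = 16000 Hz

Step 2 — Nyquist frequency of the output stream:
f_Nyq = fs_out / 2 = 16000 / 2 = 8000.0 Hz

fs_out = 16000 Hz; f_Nyquist = 8000.0 Hz


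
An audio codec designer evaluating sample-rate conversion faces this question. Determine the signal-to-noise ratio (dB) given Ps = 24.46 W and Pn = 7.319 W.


SNR in decibels:
SNR = 10 * log10(Ps / Pn)
    = 10 * log10(24.46 / 7.319)
    = 10 * log10(3.342)
    = 10 * 0.524
    = 5.24 dB

5.24 dB


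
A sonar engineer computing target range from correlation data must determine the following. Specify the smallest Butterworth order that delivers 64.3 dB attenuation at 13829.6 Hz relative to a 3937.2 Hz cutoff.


Butterworth filter order formula:
n = log10(10^(A/10) - 1) / (2 * log10(f_stop/f_pass))
10^(64.3/10) - 1 = 2691533.8039
f_stop/f_pass = 13829.6 / 3937.2 = 3.5125
n = 5.8924 -> ceil = 6

6


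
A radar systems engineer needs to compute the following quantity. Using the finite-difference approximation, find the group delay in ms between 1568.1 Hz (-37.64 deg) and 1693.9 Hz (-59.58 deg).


Group delay from phase difference:
tau = -d(phi)/d(omega)
d(phi) = -21.94 deg = -0.382925 rad
d(omega) = 2*pi*(1693.9 - 1568.1) = 790.4247 rad/s
tau = -(-0.382925) / 790.4247
    = 0.4845 ms

0.4845 ms


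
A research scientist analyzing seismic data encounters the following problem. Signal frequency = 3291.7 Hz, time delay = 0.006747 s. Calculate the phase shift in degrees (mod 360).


Phase shift from frequency and time delay:
phi = 360 * f * t_delay
    = 360 * 3291.7 * 0.006747
    = 7995.28 degrees
    mod 360 = 75.28 degrees

75.28 degrees


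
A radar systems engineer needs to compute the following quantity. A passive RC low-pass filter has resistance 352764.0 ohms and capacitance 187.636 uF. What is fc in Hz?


Cutoff frequency of a first-order RC filter:
fc = 1 / (2 * pi * R * C)
C = 187.636 uF = 0.000187636 F
fc = 1 / (2 * pi * 352764.0 * 0.000187636)
   = 1 / 415.89173806422
   = 0.002404 Hz

0.002404 Hz


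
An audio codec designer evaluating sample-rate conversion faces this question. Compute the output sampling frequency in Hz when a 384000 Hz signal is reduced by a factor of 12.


Decimation reduces the sample rate:
fs_out = fs_in / M
       = 384000 / 12
       = 32000.0 Hz

32000.0 Hz


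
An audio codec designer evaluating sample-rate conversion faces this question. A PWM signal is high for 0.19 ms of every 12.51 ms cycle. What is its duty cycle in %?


Duty cycle as a percentage:
DC = (t_on / T) * 100
   = (0.19 / 12.51) * 100
   = 0.015188 * 100
   = 1.52 %

1.52 %


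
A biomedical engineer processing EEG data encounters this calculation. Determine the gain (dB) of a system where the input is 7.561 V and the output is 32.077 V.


Voltage gain in dB:
G = 20 * log10(Vout / Vin)
  = 20 * log10(32.077 / 7.561)
  = 20 * log10(4.242428)
  = 20 * 0.627615
  = 12.55 dB

12.55 dB


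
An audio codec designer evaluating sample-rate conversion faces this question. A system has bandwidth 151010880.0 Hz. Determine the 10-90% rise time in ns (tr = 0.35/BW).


Rise time from bandwidth relationship:
tr = 0.35 / BW
   = 0.35 / 151010880.0
   = 2.317713797e-09 s
   = 2.3177 ns

2.3177 ns


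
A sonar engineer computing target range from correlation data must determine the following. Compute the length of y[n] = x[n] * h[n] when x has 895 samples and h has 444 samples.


Linear convolution output length:
L = N + M - 1
  = 895 + 444 - 1
  = 1338 samples

1338


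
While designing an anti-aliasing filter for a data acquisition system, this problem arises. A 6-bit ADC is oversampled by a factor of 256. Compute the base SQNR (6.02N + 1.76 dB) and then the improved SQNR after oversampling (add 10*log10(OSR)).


Step 1 — baseline SQNR at Nyquist:
SQNR_base = 6.02*N + 1.76
          = 6.02*6 + 1.76
          = 37.88 dB

Step 2 — oversampling processing gain:
G = 10*log10(OSR) = 10*log10(256) = 24.08 dB

Step 3 — total:
SQNR_total = 37.88 + 24.08 = 61.96 dB

Base SQNR = 37.88 dB; oversampled SQNR = 61.96 dB


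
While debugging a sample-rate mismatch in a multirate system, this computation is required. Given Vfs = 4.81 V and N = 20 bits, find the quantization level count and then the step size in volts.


Step 1 — number of quantization levels:
L = 2^N = 2^20 = 1048576

Step 2 — LSB step size:
delta = Vfs / L
      = 4.81 / 1048576
      = 4.59e-06 V

Levels = 1048576; step size = 4.59e-06 V


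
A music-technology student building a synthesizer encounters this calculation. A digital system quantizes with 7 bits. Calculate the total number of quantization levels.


Number of quantization levels = 2^N
= 2^7
= 128

128


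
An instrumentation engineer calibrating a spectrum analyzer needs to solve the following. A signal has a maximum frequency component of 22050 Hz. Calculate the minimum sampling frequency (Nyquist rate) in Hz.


The Nyquist rate is twice the maximum frequency component.
fs_min = 2 * fmax
      = 2 * 22050
      = 44100 Hz

44100


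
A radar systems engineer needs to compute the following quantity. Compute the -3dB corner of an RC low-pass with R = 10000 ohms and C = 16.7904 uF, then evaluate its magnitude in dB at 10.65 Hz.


Step 1 — cutoff frequency:
fc = 1 / (2*pi*R*C)
C = 16.7904 uF = 1.67904e-05 F
fc = 1 / (2*pi*10000*1.67904e-05)
   = 0.947893 Hz

Step 2 — magnitude at f = 10.65 Hz:
|H(f)| = 1 / sqrt(1 + (f/fc)^2)
f/fc = 10.65 / 0.947893 = 11.235445
|H| = 1 / sqrt(1 + 126.235224) = 0.0886536
|H|_dB = 20*log10(0.0886536) = -21.05 dB

fc = 0.947893 Hz; |H(10.65 Hz)| = -21.05 dB


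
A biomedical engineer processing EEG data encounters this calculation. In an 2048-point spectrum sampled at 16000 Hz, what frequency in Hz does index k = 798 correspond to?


Frequency of DFT bin k:
f_k = k * fs / N
    = 798 * 16000 / 2048
    = 12768000 / 2048
    = 6234.375 Hz

6234.375 Hz


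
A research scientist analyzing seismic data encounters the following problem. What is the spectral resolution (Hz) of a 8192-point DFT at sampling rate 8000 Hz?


DFT frequency resolution:
df = fs / N
   = 8000 / 8192
   = 0.9766 Hz

0.9766 Hz


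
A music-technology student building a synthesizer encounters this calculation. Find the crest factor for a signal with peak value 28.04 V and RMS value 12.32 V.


Crest factor is the ratio of peak to RMS:
CF = V_peak / V_rms
   = 28.04 / 12.32
   = 2.276

2.276


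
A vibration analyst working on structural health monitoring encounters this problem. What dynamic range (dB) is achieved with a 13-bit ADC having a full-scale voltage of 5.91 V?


Dynamic range from full-scale to LSB:
V_min = V_max / 2^bits = 5.91 / 2^13
DR = 20 * log10(V_max / V_min)
   = 20 * log10(2^13)
   = 20 * 13 * log10(2)
   = 78.27 dB

78.27 dB


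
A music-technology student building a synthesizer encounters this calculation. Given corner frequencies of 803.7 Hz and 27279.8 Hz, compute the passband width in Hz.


Bandwidth is the difference of -3dB frequencies:
BW = f_high - f_low
   = 27279.8 - 803.7
   = 26476.1 Hz

26476.1 Hz


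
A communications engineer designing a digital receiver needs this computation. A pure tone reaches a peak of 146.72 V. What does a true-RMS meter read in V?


RMS voltage for a sinusoidal waveform:
V_rms = V_peak / sqrt(2)
      = 146.72 / 1.414214
      = 103.747 V

103.747 V


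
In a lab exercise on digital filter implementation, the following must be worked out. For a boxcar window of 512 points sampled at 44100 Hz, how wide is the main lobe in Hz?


Main lobe width for a rectangular window:
Width = 2 * fs / N
      = 2 * 44100 / 512
      = 88200 / 512
      = 172.266 Hz

172.266 Hz


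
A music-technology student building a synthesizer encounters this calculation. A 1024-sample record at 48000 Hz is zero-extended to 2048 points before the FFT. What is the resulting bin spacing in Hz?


Frequency resolution after zero-padding:
N_padded = 1024 * 2 = 2048
df = fs / N_padded
   = 48000 / 2048
   = 23.4375 Hz

23.4375 Hz


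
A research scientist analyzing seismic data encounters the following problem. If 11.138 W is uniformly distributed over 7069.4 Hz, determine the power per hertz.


Power spectral density:
PSD = P / BW
    = 11.138 / 7069.4
    = 0.00157552 W/Hz

0.00157552 W/Hz


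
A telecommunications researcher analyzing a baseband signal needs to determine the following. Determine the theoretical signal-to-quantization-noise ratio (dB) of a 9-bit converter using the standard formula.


Theoretical SNR for a full-scale sinusoid:
SNR = 6.02 * N + 1.76
    = 6.02 * 9 + 1.76
    = 54.18 + 1.76
    = 55.94 dB

55.94 dB


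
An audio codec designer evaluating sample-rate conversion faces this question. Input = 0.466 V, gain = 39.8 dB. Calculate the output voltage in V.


Output voltage from dB gain:
V_out = V_in * 10^(gain_dB / 20)
      = 0.466 * 10^(39.8 / 20)
      = 0.466 * 97.723722
      = 45.5393 V

45.5393 V


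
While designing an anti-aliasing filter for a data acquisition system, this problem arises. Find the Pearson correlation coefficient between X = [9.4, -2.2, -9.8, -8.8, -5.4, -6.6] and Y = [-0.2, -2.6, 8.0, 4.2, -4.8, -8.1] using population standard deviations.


Pearson correlation coefficient (population):
r = cov(X,Y) / (std(X) * std(Y))
Mean X = -3.9, Mean Y = -0.5833
Cov(X,Y) = -7.631667
Std(X) = 6.430915, Std(Y) = 5.401363
r = -0.2197

-0.2197


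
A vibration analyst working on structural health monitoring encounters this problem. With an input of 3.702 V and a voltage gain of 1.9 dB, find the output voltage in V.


Output voltage from dB gain:
V_out = V_in * 10^(gain_dB / 20)
      = 3.702 * 10^(1.9 / 20)
      = 3.702 * 1.244515
      = 4.6072 V

4.6072 V


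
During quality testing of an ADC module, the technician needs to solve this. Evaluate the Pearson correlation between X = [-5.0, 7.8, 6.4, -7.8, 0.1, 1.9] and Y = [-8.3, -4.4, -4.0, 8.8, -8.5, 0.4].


Pearson correlation coefficient (population):
r = cov(X,Y) / (std(X) * std(Y))
Mean X = 0.5667, Mean Y = -2.6667
Cov(X,Y) = -13.013889
Std(X) = 5.617433, Std(Y) = 5.936235
r = -0.3903

-0.3903


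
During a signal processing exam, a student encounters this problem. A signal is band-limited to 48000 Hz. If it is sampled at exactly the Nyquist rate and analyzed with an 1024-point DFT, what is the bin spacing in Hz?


Step 1 — Nyquist sampling rate:
fs = 2 * fmax = 2 * 48000 = 96000 Hz

Step 2 — DFT bin spacing:
df = fs / N = 96000 / 1024 = 93.75 Hz

93.75 Hz


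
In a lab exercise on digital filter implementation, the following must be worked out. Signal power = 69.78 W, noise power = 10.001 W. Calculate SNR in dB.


SNR in decibels:
SNR = 10 * log10(Ps / Pn)
    = 10 * log10(69.78 / 10.001)
    = 10 * log10(6.9773)
    = 10 * 0.8437
    = 8.44 dB

8.44 dB


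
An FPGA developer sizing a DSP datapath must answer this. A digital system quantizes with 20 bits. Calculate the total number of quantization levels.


Number of quantization levels = 2^N
= 2^20
= 1048576

1048576


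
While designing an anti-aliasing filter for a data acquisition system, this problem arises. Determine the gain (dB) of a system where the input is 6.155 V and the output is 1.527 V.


Voltage gain in dB:
G = 20 * log10(Vout / Vin)
  = 20 * log10(1.527 / 6.155)
  = 20 * log10(0.248091)
  = 20 * -0.605389
  = -12.11 dB

-12.11 dB


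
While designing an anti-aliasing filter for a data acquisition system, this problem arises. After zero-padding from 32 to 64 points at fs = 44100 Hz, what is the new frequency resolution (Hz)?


Frequency resolution after zero-padding:
N_padded = 32 * 2 = 64
df = fs / N_padded
   = 44100 / 64
   = 689.0625 Hz

689.0625 Hz


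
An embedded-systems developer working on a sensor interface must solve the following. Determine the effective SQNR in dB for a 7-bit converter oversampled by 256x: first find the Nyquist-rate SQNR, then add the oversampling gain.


Step 1 — baseline SQNR at Nyquist:
SQNR_base = 6.02*N + 1.76
          = 6.02*7 + 1.76
          = 43.9 dB

Step 2 — oversampling processing gain:
G = 10*log10(OSR) = 10*log10(256) = 24.08 dB

Step 3 — total:
SQNR_total = 43.9 + 24.08 = 67.98 dB

Base SQNR = 43.9 dB; oversampled SQNR = 67.98 dB


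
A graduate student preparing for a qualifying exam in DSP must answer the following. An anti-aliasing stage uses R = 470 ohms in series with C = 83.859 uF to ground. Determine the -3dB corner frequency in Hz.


Cutoff frequency of a first-order RC filter:
fc = 1 / (2 * pi * R * C)
C = 83.859 uF = 8.3859e-05 F
fc = 1 / (2 * pi * 470 * 8.3859e-05)
   = 1 / 0.24764376923714
   = 4.038058 Hz

4.038058 Hz


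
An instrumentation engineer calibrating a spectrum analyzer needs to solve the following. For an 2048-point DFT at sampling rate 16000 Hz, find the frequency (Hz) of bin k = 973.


Frequency of DFT bin k:
f_k = k * fs / N
    = 973 * 16000 / 2048
    = 15568000 / 2048
    = 7601.562 Hz

7601.562 Hz


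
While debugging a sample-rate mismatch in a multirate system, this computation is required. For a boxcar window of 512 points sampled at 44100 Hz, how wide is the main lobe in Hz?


Main lobe width for a rectangular window:
Width = 2 * fs / N
      = 2 * 44100 / 512
      = 88200 / 512
      = 172.266 Hz

172.266 Hz


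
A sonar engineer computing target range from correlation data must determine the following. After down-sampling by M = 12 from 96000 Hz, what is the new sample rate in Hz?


Decimation reduces the sample rate:
fs_out = fs_in / M
       = 96000 / 12
       = 8000.0 Hz

8000.0 Hz


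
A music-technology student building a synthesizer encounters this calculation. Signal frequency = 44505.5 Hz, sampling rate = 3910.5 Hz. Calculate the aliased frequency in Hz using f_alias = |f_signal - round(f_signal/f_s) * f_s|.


Compute the nearest integer multiple of fs to the signal:
n = round(44505.5 / 3910.5) = 11
f_alias = |44505.5 - 11 * 3910.5|
        = |44505.5 - 43015.5|
        = 1490.0 Hz

1490.0


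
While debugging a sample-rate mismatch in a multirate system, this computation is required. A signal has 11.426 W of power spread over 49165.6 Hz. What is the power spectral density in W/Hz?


Power spectral density:
PSD = P / BW
    = 11.426 / 49165.6
    = 0.0002324 W/Hz

0.0002324 W/Hz


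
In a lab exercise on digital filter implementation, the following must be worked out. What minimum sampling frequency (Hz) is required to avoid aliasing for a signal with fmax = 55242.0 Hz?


The Nyquist rate is twice the maximum frequency component.
fs_min = 2 * fmax
      = 2 * 55242.0
      = 110484.0 Hz

110484.0


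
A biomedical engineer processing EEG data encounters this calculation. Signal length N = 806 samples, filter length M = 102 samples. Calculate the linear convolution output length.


Linear convolution output length:
L = N + M - 1
  = 806 + 102 - 1
  = 907 samples

907


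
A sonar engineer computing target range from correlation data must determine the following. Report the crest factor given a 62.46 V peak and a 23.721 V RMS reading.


Crest factor is the ratio of peak to RMS:
CF = V_peak / V_rms
   = 62.46 / 23.721
   = 2.6331

2.6331


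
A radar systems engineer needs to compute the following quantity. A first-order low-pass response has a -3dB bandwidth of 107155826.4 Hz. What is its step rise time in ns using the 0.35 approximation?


Rise time from bandwidth relationship:
tr = 0.35 / BW
   = 0.35 / 107155826.4
   = 3.266271296e-09 s
   = 3.2663 ns

3.2663 ns


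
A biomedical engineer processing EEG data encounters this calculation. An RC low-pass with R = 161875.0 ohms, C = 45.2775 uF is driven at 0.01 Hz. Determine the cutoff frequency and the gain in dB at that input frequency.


Step 1 — cutoff frequency:
fc = 1 / (2*pi*R*C)
C = 45.2775 uF = 4.52775e-05 F
fc = 1 / (2*pi*161875.0*4.52775e-05)
   = 0.0217149 Hz

Step 2 — magnitude at f = 0.01 Hz:
|H(f)| = 1 / sqrt(1 + (f/fc)^2)
f/fc = 0.01 / 0.0217149 = 0.460513
|H| = 1 / sqrt(1 + 0.212072) = 0.9083135
|H|_dB = 20*log10(0.9083135) = -0.84 dB

fc = 0.0217149 Hz; |H(0.01 Hz)| = -0.84 dB


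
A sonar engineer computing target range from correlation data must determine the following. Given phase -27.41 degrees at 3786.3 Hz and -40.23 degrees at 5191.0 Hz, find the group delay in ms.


Group delay from phase difference:
tau = -d(phi)/d(omega)
d(phi) = -12.82 deg = -0.223751 rad
d(omega) = 2*pi*(5191.0 - 3786.3) = 8825.9904 rad/s
tau = -(-0.223751) / 8825.9904
    = 0.0254 ms

0.0254 ms


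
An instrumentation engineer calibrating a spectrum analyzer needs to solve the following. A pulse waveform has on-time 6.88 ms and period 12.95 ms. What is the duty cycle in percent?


Duty cycle as a percentage:
DC = (t_on / T) * 100
   = (6.88 / 12.95) * 100
   = 0.531274 * 100
   = 53.13 %

53.13 %


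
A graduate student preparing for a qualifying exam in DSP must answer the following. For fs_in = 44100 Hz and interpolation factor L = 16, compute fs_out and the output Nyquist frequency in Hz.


Step 1 — output sample rate after interpolation by L:
fs_out = L * fs_in = 16 * 44100 = 705600 Hz

Step 2 — Nyquist frequency of the output stream:
f_Nyq = fs_out / 2 = 705600 / 2 = 352800.0 Hz

fs_out = 705600 Hz; f_Nyquist = 352800.0 Hz


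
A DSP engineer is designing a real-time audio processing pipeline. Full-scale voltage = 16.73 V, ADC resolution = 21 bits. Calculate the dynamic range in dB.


Dynamic range from full-scale to LSB:
V_min = V_max / 2^bits = 16.73 / 2^21
DR = 20 * log10(V_max / V_min)
   = 20 * log10(2^21)
   = 20 * 21 * log10(2)
   = 126.43 dB

126.43 dB


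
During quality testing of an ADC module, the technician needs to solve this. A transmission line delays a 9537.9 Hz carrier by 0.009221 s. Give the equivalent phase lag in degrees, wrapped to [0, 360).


Phase shift from frequency and time delay:
phi = 360 * f * t_delay
    = 360 * 9537.9 * 0.009221
    = 31661.63 degrees
    mod 360 = 341.63 degrees

341.63 degrees


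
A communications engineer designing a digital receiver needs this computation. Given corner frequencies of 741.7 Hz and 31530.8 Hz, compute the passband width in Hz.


Bandwidth is the difference of -3dB frequencies:
BW = f_high - f_low
   = 31530.8 - 741.7
   = 30789.1 Hz

30789.1 Hz


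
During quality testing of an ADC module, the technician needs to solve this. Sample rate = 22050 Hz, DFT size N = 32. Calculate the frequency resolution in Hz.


DFT frequency resolution:
df = fs / N
   = 22050 / 32
   = 689.0625 Hz

689.0625 Hz


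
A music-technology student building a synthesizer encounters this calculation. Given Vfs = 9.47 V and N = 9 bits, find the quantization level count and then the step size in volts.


Step 1 — number of quantization levels:
L = 2^N = 2^9 = 512

Step 2 — LSB step size:
delta = Vfs / L
      = 9.47 / 512
      = 0.01849609 V

Levels = 512; step size = 0.01849609 V


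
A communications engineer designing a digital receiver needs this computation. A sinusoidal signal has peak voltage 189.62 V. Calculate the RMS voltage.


RMS voltage for a sinusoidal waveform:
V_rms = V_peak / sqrt(2)
      = 189.62 / 1.414214
      = 134.082 V

134.082 V


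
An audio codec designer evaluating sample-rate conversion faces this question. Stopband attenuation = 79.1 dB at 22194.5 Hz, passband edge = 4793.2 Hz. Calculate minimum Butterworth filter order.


Butterworth filter order formula:
n = log10(10^(A/10) - 1) / (2 * log10(f_stop/f_pass))
10^(79.1/10) - 1 = 81283050.6164
f_stop/f_pass = 22194.5 / 4793.2 = 4.6304
n = 5.9418 -> ceil = 6

6


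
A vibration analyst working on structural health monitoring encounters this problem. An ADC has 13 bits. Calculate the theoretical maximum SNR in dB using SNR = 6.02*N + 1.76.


Theoretical SNR for a full-scale sinusoid:
SNR = 6.02 * N + 1.76
    = 6.02 * 13 + 1.76
    = 78.26 + 1.76
    = 80.02 dB

80.02 dB


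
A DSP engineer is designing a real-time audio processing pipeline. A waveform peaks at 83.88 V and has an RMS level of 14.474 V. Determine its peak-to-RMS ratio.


Crest factor is the ratio of peak to RMS:
CF = V_peak / V_rms
   = 83.88 / 14.474
   = 5.7952

5.7952


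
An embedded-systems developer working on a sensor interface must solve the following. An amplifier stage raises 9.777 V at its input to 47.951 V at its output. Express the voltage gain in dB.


Voltage gain in dB:
G = 20 * log10(Vout / Vin)
  = 20 * log10(47.951 / 9.777)
  = 20 * log10(4.90447)
  = 20 * 0.690592
  = 13.81 dB

13.81 dB


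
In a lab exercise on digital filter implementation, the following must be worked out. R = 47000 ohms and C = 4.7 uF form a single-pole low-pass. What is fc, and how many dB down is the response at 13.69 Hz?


Step 1 — cutoff frequency:
fc = 1 / (2*pi*R*C)
C = 4.7 uF = 4.7e-06 F
fc = 1 / (2*pi*47000*4.7e-06)
   = 0.720484 Hz

Step 2 — magnitude at f = 13.69 Hz:
|H(f)| = 1 / sqrt(1 + (f/fc)^2)
f/fc = 13.69 / 0.720484 = 19.001116
|H| = 1 / sqrt(1 + 361.042409) = 0.0525558
|H|_dB = 20*log10(0.0525558) = -25.59 dB

fc = 0.720484 Hz; |H(13.69 Hz)| = -25.59 dB


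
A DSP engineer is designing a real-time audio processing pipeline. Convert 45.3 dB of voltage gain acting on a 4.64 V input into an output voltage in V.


Output voltage from dB gain:
V_out = V_in * 10^(gain_dB / 20)
      = 4.64 * 10^(45.3 / 20)
      = 4.64 * 184.0772
      = 854.1182 V

854.1182 V


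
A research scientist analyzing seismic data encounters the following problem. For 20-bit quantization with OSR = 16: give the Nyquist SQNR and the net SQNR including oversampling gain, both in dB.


Step 1 — baseline SQNR at Nyquist:
SQNR_base = 6.02*N + 1.76
          = 6.02*20 + 1.76
          = 122.16 dB

Step 2 — oversampling processing gain:
G = 10*log10(OSR) = 10*log10(16) = 12.04 dB

Step 3 — total:
SQNR_total = 122.16 + 12.04 = 134.2 dB

Base SQNR = 122.16 dB; oversampled SQNR = 134.2 dB


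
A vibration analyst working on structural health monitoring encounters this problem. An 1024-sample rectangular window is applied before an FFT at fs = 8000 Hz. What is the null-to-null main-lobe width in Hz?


Main lobe width for a rectangular window:
Width = 2 * fs / N
      = 2 * 8000 / 1024
      = 16000 / 1024
      = 15.625 Hz

15.625 Hz


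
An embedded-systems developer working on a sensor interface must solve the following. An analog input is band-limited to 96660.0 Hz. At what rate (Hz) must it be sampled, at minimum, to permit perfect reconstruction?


The Nyquist rate is twice the maximum frequency component.
fs_min = 2 * fmax
      = 2 * 96660.0
      = 193320.0 Hz

193320.0


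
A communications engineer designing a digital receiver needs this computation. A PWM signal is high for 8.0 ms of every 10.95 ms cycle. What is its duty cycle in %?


Duty cycle as a percentage:
DC = (t_on / T) * 100
   = (8.0 / 10.95) * 100
   = 0.730594 * 100
   = 73.06 %

73.06 %


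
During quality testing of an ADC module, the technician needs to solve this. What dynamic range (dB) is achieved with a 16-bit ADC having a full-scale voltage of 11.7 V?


Dynamic range from full-scale to LSB:
V_min = V_max / 2^bits = 11.7 / 2^16
DR = 20 * log10(V_max / V_min)
   = 20 * log10(2^16)
   = 20 * 16 * log10(2)
   = 96.33 dB

96.33 dB


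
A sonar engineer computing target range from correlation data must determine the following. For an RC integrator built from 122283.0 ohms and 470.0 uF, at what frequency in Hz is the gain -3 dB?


Cutoff frequency of a first-order RC filter:
fc = 1 / (2 * pi * R * C)
C = 470.0 uF = 0.00047 F
fc = 1 / (2 * pi * 122283.0 * 0.00047)
   = 1 / 361.11357199139
   = 0.002769 Hz

0.002769 Hz


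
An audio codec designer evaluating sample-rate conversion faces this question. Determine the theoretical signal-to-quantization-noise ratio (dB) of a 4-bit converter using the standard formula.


Theoretical SNR for a full-scale sinusoid:
SNR = 6.02 * N + 1.76
    = 6.02 * 4 + 1.76
    = 24.08 + 1.76
    = 25.84 dB

25.84 dB


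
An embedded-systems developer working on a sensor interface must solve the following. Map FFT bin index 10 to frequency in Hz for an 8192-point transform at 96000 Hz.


Frequency of DFT bin k:
f_k = k * fs / N
    = 10 * 96000 / 8192
    = 960000 / 8192
    = 117.188 Hz

117.188 Hz


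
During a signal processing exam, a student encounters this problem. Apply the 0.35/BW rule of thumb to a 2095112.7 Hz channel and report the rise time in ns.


Rise time from bandwidth relationship:
tr = 0.35 / BW
   = 0.35 / 2095112.7
   = 1.670554524e-07 s
   = 167.0555 ns

167.0555 ns


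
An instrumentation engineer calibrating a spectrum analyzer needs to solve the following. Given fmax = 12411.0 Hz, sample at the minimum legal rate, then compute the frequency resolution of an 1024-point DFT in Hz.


Step 1 — Nyquist sampling rate:
fs = 2 * fmax = 2 * 12411.0 = 24822.0 Hz

Step 2 — DFT bin spacing:
df = fs / N = 24822.0 / 1024 = 24.2402 Hz

24.2402 Hz


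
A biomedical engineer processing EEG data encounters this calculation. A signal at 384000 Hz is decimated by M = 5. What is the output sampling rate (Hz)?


Decimation reduces the sample rate:
fs_out = fs_in / M
       = 384000 / 5
       = 76800.0 Hz

76800.0 Hz


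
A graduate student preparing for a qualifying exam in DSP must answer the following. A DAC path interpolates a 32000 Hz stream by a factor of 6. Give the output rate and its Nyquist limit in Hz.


Step 1 — output sample rate after interpolation by L:
fs_out = L * fs_in = 6 * 32000 = 192000 Hz

Step 2 — Nyquist frequency of the output stream:
f_Nyq = fs_out / 2 = 192000 / 2 = 96000.0 Hz

fs_out = 192000 Hz; f_Nyquist = 96000.0 Hz


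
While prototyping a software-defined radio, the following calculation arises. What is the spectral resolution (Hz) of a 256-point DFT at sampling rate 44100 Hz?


DFT frequency resolution:
df = fs / N
   = 44100 / 256
   = 172.2656 Hz

172.2656 Hz


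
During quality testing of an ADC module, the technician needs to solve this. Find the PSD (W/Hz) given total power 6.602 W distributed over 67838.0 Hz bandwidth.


Power spectral density:
PSD = P / BW
    = 6.602 / 67838.0
    = 9.732e-05 W/Hz

9.732e-05 W/Hz


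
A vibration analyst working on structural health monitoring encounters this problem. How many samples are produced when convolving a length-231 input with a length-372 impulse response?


Linear convolution output length:
L = N + M - 1
  = 231 + 372 - 1
  = 602 samples

602


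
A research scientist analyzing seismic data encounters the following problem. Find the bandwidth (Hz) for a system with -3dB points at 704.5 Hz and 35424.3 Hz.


Bandwidth is the difference of -3dB frequencies:
BW = f_high - f_low
   = 35424.3 - 704.5
   = 34719.8 Hz

34719.8 Hz


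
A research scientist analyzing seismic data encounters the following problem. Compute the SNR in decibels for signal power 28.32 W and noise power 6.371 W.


SNR in decibels:
SNR = 10 * log10(Ps / Pn)
    = 10 * log10(28.32 / 6.371)
    = 10 * log10(4.4451)
    = 10 * 0.6479
    = 6.48 dB

6.48 dB


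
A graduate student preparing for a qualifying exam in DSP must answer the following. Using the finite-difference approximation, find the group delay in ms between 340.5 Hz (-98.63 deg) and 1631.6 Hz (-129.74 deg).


Group delay from phase difference:
tau = -d(phi)/d(omega)
d(phi) = -31.11 deg = -0.542972 rad
d(omega) = 2*pi*(1631.6 - 340.5) = 8112.2206 rad/s
tau = -(-0.542972) / 8112.2206
    = 0.0669 ms

0.0669 ms


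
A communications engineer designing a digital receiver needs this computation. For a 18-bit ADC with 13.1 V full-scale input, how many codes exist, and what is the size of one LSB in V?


Step 1 — number of quantization levels:
L = 2^N = 2^18 = 262144

Step 2 — LSB step size:
delta = Vfs / L
      = 13.1 / 262144
      = 4.997e-05 V

Levels = 262144; step size = 4.997e-05 V


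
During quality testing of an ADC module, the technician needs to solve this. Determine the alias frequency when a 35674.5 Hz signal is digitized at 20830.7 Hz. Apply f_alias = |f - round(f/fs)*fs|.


Compute the nearest integer multiple of fs to the signal:
n = round(35674.5 / 20830.7) = 2
f_alias = |35674.5 - 2 * 20830.7|
        = |35674.5 - 41661.4|
        = 5986.9 Hz

5986.9


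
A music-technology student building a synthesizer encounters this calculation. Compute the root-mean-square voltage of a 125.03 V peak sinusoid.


RMS voltage for a sinusoidal waveform:
V_rms = V_peak / sqrt(2)
      = 125.03 / 1.414214
      = 88.41 V

88.41 V


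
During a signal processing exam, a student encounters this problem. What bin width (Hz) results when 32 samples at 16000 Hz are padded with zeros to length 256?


Frequency resolution after zero-padding:
N_padded = 32 * 8 = 256
df = fs / N_padded
   = 16000 / 256
   = 62.5 Hz

62.5 Hz


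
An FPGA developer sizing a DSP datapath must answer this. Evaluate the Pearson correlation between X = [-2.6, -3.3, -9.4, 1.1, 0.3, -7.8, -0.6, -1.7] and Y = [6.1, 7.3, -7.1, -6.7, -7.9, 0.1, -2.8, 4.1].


Pearson correlation coefficient (population):
r = cov(X,Y) / (std(X) * std(Y))
Mean X = -3.0, Mean Y = -0.8625
Cov(X,Y) = -1.215
Std(X) = 3.524911, Std(Y) = 5.776231
r = -0.0597

-0.0597
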